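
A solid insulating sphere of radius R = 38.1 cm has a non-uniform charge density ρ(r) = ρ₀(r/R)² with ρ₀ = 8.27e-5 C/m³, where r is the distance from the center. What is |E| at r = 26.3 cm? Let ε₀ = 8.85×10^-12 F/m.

Take a concentric spherical Gaussian surface of radius r = 26.3 cm (r < R).
Integrate the density: Q_enc = 4π ∫₀^r ρ₀(r'/R)^2 r'² dr' = 4πρ₀ r^5/(5·R²) = 1.802×10^-6 C.
Applying ∮E·dA = Q_enc/ε₀ with Φ = E(4πr²):
E = |Q_enc|/(4πε₀r²) = (1.802e-6)/(4π·8.85×10^-12·(0.263)²) = 2.34×10^5 N/C.

E = 2.34×10^5 V/m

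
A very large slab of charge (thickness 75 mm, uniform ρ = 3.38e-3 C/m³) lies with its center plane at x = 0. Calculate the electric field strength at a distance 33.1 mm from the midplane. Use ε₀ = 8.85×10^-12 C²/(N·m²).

1.26e7 N/C

By symmetry E is perpendicular to the slab. A Gaussian pillbox from −33.1 mm to +33.1 mm (face area A) lies entirely within the slab.
Q_enc = ρ·(2x)·A and flux = 2EA, so 2EA = 2ρxA/ε₀ ⇒ E = |ρ|x/ε₀.
E = (3.38e-3)(0.0331)/(8.85×10^-12) = 1.26×10^7 N/C.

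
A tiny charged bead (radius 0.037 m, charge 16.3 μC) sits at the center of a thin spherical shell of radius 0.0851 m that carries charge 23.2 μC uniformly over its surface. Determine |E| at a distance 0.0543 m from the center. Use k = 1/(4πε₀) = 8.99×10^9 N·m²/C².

Symmetry ⇒ E = E(r) r̂. Gaussian sphere of radius r = 0.0543 m (between the bodies, 0.037 m < r < 0.0851 m).
The shell at 0.0851 m lies outside the Gaussian surface, so Q_enc = 16.3 μC = 1.63×10^-5 C.
By Gauss's law, ∮E·dA = E·4πr² = Q_enc/ε₀.
E = k|Q_enc|/r² = (8.99×10^9)(1.63e-5)/(0.0543)² = 4.97e7 N/C.

E ≈ 4.97e7 V/m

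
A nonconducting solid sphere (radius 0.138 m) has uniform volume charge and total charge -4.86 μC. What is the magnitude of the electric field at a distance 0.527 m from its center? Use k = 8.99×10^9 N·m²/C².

1.57e5 N/C

Use a concentric Gaussian sphere at r = 0.527 m (r > R, so the entire charge is enclosed).
Q_enc = -4.86 μC = -4.86×10^-6 C.
Applying ∮E·dA = Q_enc/ε₀ with Φ = E(4πr²):
E = k|Q_enc|/r² = (8.99×10^9)(4.86×10^-6)/(0.527)² = 1.57×10^5 N/C.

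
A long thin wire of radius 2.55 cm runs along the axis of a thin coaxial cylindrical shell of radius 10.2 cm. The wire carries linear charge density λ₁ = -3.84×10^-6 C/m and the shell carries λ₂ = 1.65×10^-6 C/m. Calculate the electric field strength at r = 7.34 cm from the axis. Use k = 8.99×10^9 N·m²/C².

E = 9.41×10^5 N/C

By cylindrical symmetry E is radial; use a coaxial Gaussian cylinder of radius 7.34 cm and length L (between the conductors, 2.55 cm < r < 10.2 cm).
Only the inner wire is enclosed; the outer shell contributes nothing inside itself. λ_enc = λ₁ = -3.84e-6 C/m.
Applying ∮E·dA = Q_enc/ε₀ with the end caps contributing no flux:
E = 2k|λ_enc|/r = 2(8.99×10^9)(3.84×10^-6)/(0.0734) = 9.41×10^5 N/C.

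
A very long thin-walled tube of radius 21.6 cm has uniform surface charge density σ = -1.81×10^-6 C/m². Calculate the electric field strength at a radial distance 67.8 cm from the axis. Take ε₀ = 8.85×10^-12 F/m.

Choose a coaxial cylinder of radius r = 67.8 cm (arbitrary length L) as the Gaussian surface (r > 21.6 cm).
The whole shell is enclosed: λ_enc = σ·2πR = (-1.81e-6)·2π·(0.216) = -2.456×10^-6 C/m.
Since E is radial and uniform over the curved surface, Φ = E·2πrL = Q_enc/ε₀ = λ_enc L/ε₀.
E = |λ_enc|/(2πε₀r) = (2.456×10^-6)/(2π·8.85×10^-12·0.678) = 6.52×10^4 N/C.

E = 6.52×10^4 V/m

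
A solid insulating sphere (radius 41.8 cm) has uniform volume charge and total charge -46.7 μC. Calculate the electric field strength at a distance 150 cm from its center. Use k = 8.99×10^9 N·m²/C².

|E| = 1.87×10^5 N/C

Use a concentric Gaussian sphere at r = 150 cm (r > R, so the entire charge is enclosed).
Q_enc = -46.7 μC = -4.67×10^-5 C.
Since E is radial and uniform over the Gaussian sphere, Φ = E·4πr² = Q_enc/ε₀.
E = k|Q_enc|/r² = (8.99×10^9)(4.67×10^-5)/(1.5)² = 1.87×10^5 N/C.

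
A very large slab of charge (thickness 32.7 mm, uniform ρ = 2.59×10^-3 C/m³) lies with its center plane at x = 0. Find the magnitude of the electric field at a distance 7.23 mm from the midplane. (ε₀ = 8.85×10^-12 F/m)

E = 2.12×10^6 V/m

By symmetry E is perpendicular to the slab. A Gaussian pillbox from −7.23 mm to +7.23 mm (face area A) lies entirely within the slab.
Q_enc = ρ·(2x)·A and flux = 2EA, so 2EA = 2ρxA/ε₀ ⇒ E = |ρ|x/ε₀.
E = (2.59×10^-3)(0.00723)/(8.85×10^-12) = 2.12e6 N/C.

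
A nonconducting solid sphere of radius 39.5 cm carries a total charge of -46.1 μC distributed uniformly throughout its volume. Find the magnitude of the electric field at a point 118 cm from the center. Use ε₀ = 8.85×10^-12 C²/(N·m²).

Symmetry ⇒ E = E(r) r̂. Gaussian sphere of radius r = 118 cm (r > R, so the entire charge is enclosed).
Q_enc = -46.1 μC = -4.61e-5 C.
Since E is radial and uniform over the Gaussian sphere, Φ = E·4πr² = Q_enc/ε₀.
E = |Q_enc|/(4πε₀r²) = (4.61e-5)/(4π·8.85×10^-12·(1.18)²) = 2.98×10^5 N/C.

|E| ≈ 2.98e5 N/C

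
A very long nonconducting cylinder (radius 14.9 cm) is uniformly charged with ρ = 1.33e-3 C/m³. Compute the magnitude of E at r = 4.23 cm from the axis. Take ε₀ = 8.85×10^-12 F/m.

Coaxial Gaussian cylinder, radius r = 4.23 cm, length L (r < R).
Enclosed charge per unit length: λ_enc = ρ·πr² = (1.33e-3)π(0.0423)² = 7.476×10^-6 C/m.
Applying ∮E·dA = Q_enc/ε₀ with the end caps contributing no flux:
E = |λ_enc|/(2πε₀r) = (7.476×10^-6)/(2π·8.85×10^-12·0.0423) = 3.18e6 N/C.

3.18×10^6 V/m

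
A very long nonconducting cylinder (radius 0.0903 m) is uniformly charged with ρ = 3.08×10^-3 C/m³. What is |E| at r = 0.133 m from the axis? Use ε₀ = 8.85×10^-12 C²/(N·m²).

1.07e7 V/m

Choose a coaxial cylinder of radius r = 0.133 m (arbitrary length L) as the Gaussian surface (r > 0.0903 m, full cross-section enclosed).
λ_enc = ρ·πR² = (3.08×10^-3)π(0.0903)² = 7.89×10^-5 C/m.
By Gauss's law (flux through the curved wall only), E·2πrL = λ_enc L/ε₀.
E = |λ_enc|/(2πε₀r) = (7.89e-5)/(2π·8.85×10^-12·0.133) = 1.07e7 N/C.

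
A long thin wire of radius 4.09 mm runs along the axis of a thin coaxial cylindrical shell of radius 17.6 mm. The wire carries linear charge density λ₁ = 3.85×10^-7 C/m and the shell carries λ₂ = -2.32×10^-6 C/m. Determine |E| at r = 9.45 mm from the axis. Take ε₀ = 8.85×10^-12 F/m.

E ≈ 7.33e5 V/m

By cylindrical symmetry E is radial; use a coaxial Gaussian cylinder of radius 9.45 mm and length L (between the conductors, 4.09 mm < r < 17.6 mm).
Only the inner wire is enclosed; the outer shell contributes nothing inside itself. λ_enc = λ₁ = 3.85e-7 C/m.
Since E is radial and uniform over the curved surface, Φ = E·2πrL = Q_enc/ε₀ = λ_enc L/ε₀.
E = |λ_enc|/(2πε₀r) = (3.85×10^-7)/(2π·8.85×10^-12·0.00945) = 7.33×10^5 N/C.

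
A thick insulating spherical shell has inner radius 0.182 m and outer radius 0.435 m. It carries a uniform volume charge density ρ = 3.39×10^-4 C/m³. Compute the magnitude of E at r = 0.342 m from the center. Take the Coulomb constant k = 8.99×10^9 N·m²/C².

|E| = 3.71e6 N/C

Take a concentric spherical Gaussian surface of radius r = 0.342 m (within the shell material, 0.182 m < r < 0.435 m).
Only the shell between 0.182 m and r is enclosed: Q_enc = ρ·(4π/3)(r³ − a³) = (3.39e-4)·(4π/3)·((0.342)³ − (0.182)³) = 4.824×10^-5 C.
Applying ∮E·dA = Q_enc/ε₀ with Φ = E(4πr²):
E = k|Q_enc|/r² = (8.99×10^9)(4.824×10^-5)/(0.342)² = 3.71×10^6 N/C.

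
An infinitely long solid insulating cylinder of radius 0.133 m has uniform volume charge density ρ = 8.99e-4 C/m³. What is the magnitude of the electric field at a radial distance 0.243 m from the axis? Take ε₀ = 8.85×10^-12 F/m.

By cylindrical symmetry E is radial; use a coaxial Gaussian cylinder of radius 0.243 m and length L (r > 0.133 m, full cross-section enclosed).
λ_enc = ρ·πR² = (8.99×10^-4)π(0.133)² = 4.996e-5 C/m.
By Gauss's law (flux through the curved wall only), E·2πrL = λ_enc L/ε₀.
E = |λ_enc|/(2πε₀r) = (4.996×10^-5)/(2π·8.85×10^-12·0.243) = 3.70×10^6 N/C.

|E| ≈ 3.70e6 V/m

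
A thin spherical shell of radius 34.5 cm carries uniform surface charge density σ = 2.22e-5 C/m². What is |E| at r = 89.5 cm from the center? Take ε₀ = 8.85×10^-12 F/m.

By spherical symmetry E is radial; choose a Gaussian sphere of radius r = 89.5 cm (r > 34.5 cm).
The entire shell is enclosed: Q_enc = σ·4πR² = (2.22e-5)·4π·(0.345)² = 3.32×10^-5 C.
By Gauss's law, ∮E·dA = E·4πr² = Q_enc/ε₀.
E = |Q_enc|/(4πε₀r²) = (3.32×10^-5)/(4π·8.85×10^-12·(0.895)²) = 3.73×10^5 N/C.

|E| ≈ 3.73e5 N/C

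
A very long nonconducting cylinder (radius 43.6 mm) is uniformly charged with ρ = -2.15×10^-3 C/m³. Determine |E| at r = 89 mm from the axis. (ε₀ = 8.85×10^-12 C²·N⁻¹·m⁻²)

Choose a coaxial cylinder of radius r = 89 mm (arbitrary length L) as the Gaussian surface (r > 43.6 mm, full cross-section enclosed).
λ_enc = ρ·πR² = (-2.15e-3)π(0.0436)² = -1.284×10^-5 C/m.
Gauss's law: E·2πrL = λ_enc L/ε₀.
E = |λ_enc|/(2πε₀r) = (1.284×10^-5)/(2π·8.85×10^-12·0.089) = 2.59×10^6 N/C.

|E| = 2.59×10^6 V/m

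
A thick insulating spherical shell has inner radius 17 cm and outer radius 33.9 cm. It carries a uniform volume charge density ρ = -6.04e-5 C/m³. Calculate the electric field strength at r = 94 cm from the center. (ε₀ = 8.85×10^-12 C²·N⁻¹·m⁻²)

|E| ≈ 8.77e4 N/C

By spherical symmetry E is radial; choose a Gaussian sphere of radius r = 94 cm (r > 33.9 cm, enclosing the whole shell).
Q_enc = ρ·(4π/3)(b³ − a³) = (-6.04×10^-5)·(4π/3)·((0.339)³ − (0.17)³) = -8.614e-6 C.
Applying ∮E·dA = Q_enc/ε₀ with Φ = E(4πr²):
E = |Q_enc|/(4πε₀r²) = (8.614×10^-6)/(4π·8.85×10^-12·(0.94)²) = 8.77e4 N/C.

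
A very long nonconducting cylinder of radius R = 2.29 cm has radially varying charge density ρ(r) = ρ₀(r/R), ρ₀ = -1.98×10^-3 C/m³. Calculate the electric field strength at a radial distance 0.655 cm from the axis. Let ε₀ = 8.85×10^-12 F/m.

E = 1.40×10^5 N/C

Coaxial Gaussian cylinder, radius r = 0.655 cm, length L (r < R).
λ_enc = ∫₀^r ρ(r')·2πr' dr' = (2πρ₀/R)·r^3/3 = -5.089×10^-8 C/m.
Applying ∮E·dA = Q_enc/ε₀ with the end caps contributing no flux:
E = |λ_enc|/(2πε₀r) = (5.089×10^-8)/(2π·8.85×10^-12·0.00655) = 1.40×10^5 N/C.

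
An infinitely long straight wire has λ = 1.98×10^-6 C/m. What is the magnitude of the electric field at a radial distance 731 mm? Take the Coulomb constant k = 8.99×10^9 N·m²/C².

E = 4.87e4 N/C

By cylindrical symmetry E is radial; use a coaxial Gaussian cylinder of radius 731 mm and length L.
Q_enc = λL, so λ_enc = 1.98×10^-6 C/m.
Since E is radial and uniform over the curved surface, Φ = E·2πrL = Q_enc/ε₀ = λ_enc L/ε₀.
E = 2k|λ_enc|/r = 2(8.99×10^9)(1.98×10^-6)/(0.731) = 4.87e4 N/C.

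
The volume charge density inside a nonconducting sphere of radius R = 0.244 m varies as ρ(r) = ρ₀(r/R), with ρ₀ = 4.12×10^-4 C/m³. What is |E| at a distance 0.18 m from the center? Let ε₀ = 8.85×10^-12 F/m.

E ≈ 1.55×10^6 N/C

Take a concentric spherical Gaussian surface of radius r = 0.18 m (r < R).
Q_enc = ∫₀^r ρ(r')·4πr'² dr' = (4πρ₀/R) ∫₀^r r'^3 dr' = 4πρ₀ r^4/(4·R) = 5.569×10^-6 C.
Gauss's law: E·4πr² = Q_enc/ε₀.
E = |Q_enc|/(4πε₀r²) = (5.569×10^-6)/(4π·8.85×10^-12·(0.18)²) = 1.55×10^6 N/C.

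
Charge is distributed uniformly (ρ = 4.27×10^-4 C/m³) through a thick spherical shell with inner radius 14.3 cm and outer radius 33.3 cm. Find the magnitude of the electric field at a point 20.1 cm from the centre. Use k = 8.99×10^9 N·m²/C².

Take a concentric spherical Gaussian surface of radius r = 20.1 cm (within the shell material, 14.3 cm < r < 33.3 cm).
Enclosed charge is the volume from a to r: Q_enc = (4π/3)ρ(r³ − a³) = 9.294e-6 C.
By Gauss's law, ∮E·dA = E·4πr² = Q_enc/ε₀.
E = k|Q_enc|/r² = (8.99×10^9)(9.294×10^-6)/(0.201)² = 2.07×10^6 N/C.

E = 2.07×10^6 V/m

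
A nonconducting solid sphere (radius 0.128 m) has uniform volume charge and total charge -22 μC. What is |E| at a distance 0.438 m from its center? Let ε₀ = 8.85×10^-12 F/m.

1.03×10^6 N/C

Take a concentric spherical Gaussian surface of radius r = 0.438 m (r > R, so the entire charge is enclosed).
Q_enc = -22 μC = -2.20×10^-5 C.
Applying ∮E·dA = Q_enc/ε₀ with Φ = E(4πr²):
E = |Q_enc|/(4πε₀r²) = (2.20e-5)/(4π·8.85×10^-12·(0.438)²) = 1.03e6 N/C.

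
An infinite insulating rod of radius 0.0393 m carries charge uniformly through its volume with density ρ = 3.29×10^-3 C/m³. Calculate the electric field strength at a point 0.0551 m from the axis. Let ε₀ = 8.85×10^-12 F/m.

5.21×10^6 N/C

By cylindrical symmetry E is radial; use a coaxial Gaussian cylinder of radius 0.0551 m and length L (r > 0.0393 m, full cross-section enclosed).
λ_enc = ρ·πR² = (3.29×10^-3)π(0.0393)² = 1.596e-5 C/m.
Gauss's law: E·2πrL = λ_enc L/ε₀.
E = |λ_enc|/(2πε₀r) = (1.596e-5)/(2π·8.85×10^-12·0.0551) = 5.21×10^6 N/C.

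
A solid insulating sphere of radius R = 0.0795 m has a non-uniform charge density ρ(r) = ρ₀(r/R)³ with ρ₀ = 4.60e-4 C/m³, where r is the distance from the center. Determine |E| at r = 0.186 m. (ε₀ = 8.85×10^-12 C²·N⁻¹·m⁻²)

By spherical symmetry E is radial; choose a Gaussian sphere of radius r = 0.186 m (r > R, all charge enclosed).
Q_enc = 4π ∫₀^R ρ₀(r'/R)^3 r'² dr' = 4πρ₀R³/6 = 4.841e-7 C.
Gauss's law: E·4πr² = Q_enc/ε₀.
E = |Q_enc|/(4πε₀r²) = (4.841×10^-7)/(4π·8.85×10^-12·(0.186)²) = 1.26×10^5 N/C.

E = 1.26e5 N/C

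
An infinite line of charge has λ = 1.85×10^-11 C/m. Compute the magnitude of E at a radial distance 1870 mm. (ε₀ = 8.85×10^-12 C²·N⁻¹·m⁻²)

By cylindrical symmetry E is radial; use a coaxial Gaussian cylinder of radius 1870 mm and length L.
Q_enc = λL, so λ_enc = 1.85e-11 C/m.
By Gauss's law (flux through the curved wall only), E·2πrL = λ_enc L/ε₀.
E = |λ_enc|/(2πε₀r) = (1.85×10^-11)/(2π·8.85×10^-12·1.87) = 0.178 N/C.

E ≈ 0.178 N/C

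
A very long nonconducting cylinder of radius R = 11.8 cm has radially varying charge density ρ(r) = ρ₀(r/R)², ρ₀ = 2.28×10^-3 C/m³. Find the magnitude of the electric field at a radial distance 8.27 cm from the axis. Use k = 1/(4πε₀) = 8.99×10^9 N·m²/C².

Choose a coaxial cylinder of radius r = 8.27 cm (arbitrary length L) as the Gaussian surface (r < R).
Integrating ρ over the cross-section to radius r: λ_enc = (2πρ₀/R²) ∫₀^r r'^3 dr' = 2πρ₀ r^4/(4·R²) = 1.203×10^-5 C/m.
Applying ∮E·dA = Q_enc/ε₀ with the end caps contributing no flux:
E = 2k|λ_enc|/r = 2(8.99×10^9)(1.203e-5)/(0.0827) = 2.62e6 N/C.

2.62×10^6 N/C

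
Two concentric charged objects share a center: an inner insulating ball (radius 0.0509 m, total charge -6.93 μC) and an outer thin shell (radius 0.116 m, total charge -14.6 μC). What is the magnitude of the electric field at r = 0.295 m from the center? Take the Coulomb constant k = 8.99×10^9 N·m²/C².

By spherical symmetry E is radial; choose a Gaussian sphere of radius r = 0.295 m (r > 0.116 m, enclosing both).
Q_enc = (-6.93 μC) + (-14.6 μC) = -2.153×10^-5 C.
Since E is radial and uniform over the Gaussian sphere, Φ = E·4πr² = Q_enc/ε₀.
E = k|Q_enc|/r² = (8.99×10^9)(2.153e-5)/(0.295)² = 2.22×10^6 N/C.

E ≈ 2.22×10^6 N/C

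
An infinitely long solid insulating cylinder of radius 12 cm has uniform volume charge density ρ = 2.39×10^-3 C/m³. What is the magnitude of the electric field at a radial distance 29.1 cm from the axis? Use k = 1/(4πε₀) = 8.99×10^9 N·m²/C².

|E| = 6.68×10^6 N/C

Coaxial Gaussian cylinder, radius r = 29.1 cm, length L (r > 12 cm, full cross-section enclosed).
λ_enc = ρ·πR² = (2.39×10^-3)π(0.12)² = 1.081e-4 C/m.
Applying ∮E·dA = Q_enc/ε₀ with the end caps contributing no flux:
E = 2k|λ_enc|/r = 2(8.99×10^9)(1.081×10^-4)/(0.291) = 6.68×10^6 N/C.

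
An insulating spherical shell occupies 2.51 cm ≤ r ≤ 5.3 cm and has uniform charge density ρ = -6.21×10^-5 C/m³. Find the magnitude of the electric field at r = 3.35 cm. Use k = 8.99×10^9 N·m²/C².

|E| ≈ 4.54×10^4 V/m

Use a concentric Gaussian sphere at r = 3.35 cm (within the shell material, 2.51 cm < r < 5.3 cm).
Enclosed charge is the volume from a to r: Q_enc = (4π/3)ρ(r³ − a³) = -5.666×10^-9 C.
Gauss's law: E·4πr² = Q_enc/ε₀.
E = k|Q_enc|/r² = (8.99×10^9)(5.666e-9)/(0.0335)² = 4.54×10^4 N/C.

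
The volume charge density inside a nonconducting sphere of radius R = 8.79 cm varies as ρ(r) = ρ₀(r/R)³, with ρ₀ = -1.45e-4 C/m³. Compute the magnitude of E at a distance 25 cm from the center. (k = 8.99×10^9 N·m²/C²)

|E| ≈ 2.97×10^4 N/C

Symmetry ⇒ E = E(r) r̂. Gaussian sphere of radius r = 25 cm (r > R, all charge enclosed).
Q_enc = 4π ∫₀^R ρ₀(r'/R)^3 r'² dr' = 4πρ₀R³/6 = -2.062e-7 C.
By Gauss's law, ∮E·dA = E·4πr² = Q_enc/ε₀.
E = k|Q_enc|/r² = (8.99×10^9)(2.062×10^-7)/(0.25)² = 2.97×10^4 N/C.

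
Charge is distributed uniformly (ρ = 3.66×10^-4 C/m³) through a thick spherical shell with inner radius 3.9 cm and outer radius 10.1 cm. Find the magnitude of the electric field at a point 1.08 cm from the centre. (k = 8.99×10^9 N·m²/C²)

E = 0

Use a concentric Gaussian sphere at r = 1.08 cm (r < 3.9 cm, inside the empty cavity).
Q_enc = 0 (all charge lies at larger r); Gauss's law gives E = 0.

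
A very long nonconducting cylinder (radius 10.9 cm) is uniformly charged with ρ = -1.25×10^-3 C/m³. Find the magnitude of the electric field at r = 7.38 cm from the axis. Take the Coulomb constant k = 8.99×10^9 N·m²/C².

Take a coaxial cylindrical Gaussian surface of radius r = 7.38 cm and length L (r < R).
Enclosed charge per unit length: λ_enc = ρ·πr² = (-1.25×10^-3)π(0.0738)² = -2.139×10^-5 C/m.
Since E is radial and uniform over the curved surface, Φ = E·2πrL = Q_enc/ε₀ = λ_enc L/ε₀.
E = 2k|λ_enc|/r = 2(8.99×10^9)(2.139e-5)/(0.0738) = 5.21e6 N/C.

E = 5.21×10^6 N/C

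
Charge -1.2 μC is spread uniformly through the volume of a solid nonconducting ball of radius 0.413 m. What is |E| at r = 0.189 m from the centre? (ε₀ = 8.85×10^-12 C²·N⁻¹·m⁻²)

By spherical symmetry E is radial; choose a Gaussian sphere of radius r = 0.189 m (r < R).
Only the charge within r is enclosed: Q_enc = Q·(r/R)³ = (-1.2 μC)·(0.189 m/0.413 m)³ = -1.15×10^-7 C.
Applying ∮E·dA = Q_enc/ε₀ with Φ = E(4πr²):
E = |Q_enc|/(4πε₀r²) = (1.15e-7)/(4π·8.85×10^-12·(0.189)²) = 2.89×10^4 N/C.

2.89e4 V/m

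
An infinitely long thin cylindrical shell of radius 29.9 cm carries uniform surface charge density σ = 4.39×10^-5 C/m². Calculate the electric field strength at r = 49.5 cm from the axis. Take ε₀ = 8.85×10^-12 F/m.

Choose a coaxial cylinder of radius r = 49.5 cm (arbitrary length L) as the Gaussian surface (r > 29.9 cm).
The whole shell is enclosed: λ_enc = σ·2πR = (4.39×10^-5)·2π·(0.299) = 8.247×10^-5 C/m.
Applying ∮E·dA = Q_enc/ε₀ with the end caps contributing no flux:
E = |λ_enc|/(2πε₀r) = (8.247e-5)/(2π·8.85×10^-12·0.495) = 3.00e6 N/C.

|E| ≈ 3.00×10^6 V/m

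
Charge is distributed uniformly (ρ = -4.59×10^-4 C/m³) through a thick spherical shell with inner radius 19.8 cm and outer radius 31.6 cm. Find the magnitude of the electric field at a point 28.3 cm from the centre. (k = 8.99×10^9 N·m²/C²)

|E| = 3.22e6 N/C

By spherical symmetry E is radial; choose a Gaussian sphere of radius r = 28.3 cm (within the shell material, 19.8 cm < r < 31.6 cm).
Only the shell between 19.8 cm and r is enclosed: Q_enc = ρ·(4π/3)(r³ − a³) = (-4.59×10^-4)·(4π/3)·((0.283)³ − (0.198)³) = -2.865e-5 C.
Applying ∮E·dA = Q_enc/ε₀ with Φ = E(4πr²):
E = k|Q_enc|/r² = (8.99×10^9)(2.865e-5)/(0.283)² = 3.22e6 N/C.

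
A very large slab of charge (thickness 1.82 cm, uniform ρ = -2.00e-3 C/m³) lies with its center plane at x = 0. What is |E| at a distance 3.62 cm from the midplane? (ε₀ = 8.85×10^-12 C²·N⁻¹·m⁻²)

|E| ≈ 2.06e6 N/C

The point |x| = 3.62 cm lies outside the slab (half-thickness 0.0091 m). A symmetric pillbox spanning the full slab encloses Q_enc = ρ·d·A.
Flux = 2EA ⇒ E = |ρ|d/(2ε₀), independent of distance outside.
E = (2.00×10^-3)(0.0182)/(2·8.85×10^-12) = 2.06×10^6 N/C.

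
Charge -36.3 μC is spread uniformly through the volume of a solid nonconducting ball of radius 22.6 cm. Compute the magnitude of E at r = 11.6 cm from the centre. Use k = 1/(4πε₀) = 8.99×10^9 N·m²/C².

Symmetry ⇒ E = E(r) r̂. Gaussian sphere of radius r = 11.6 cm (r < R).
For a uniform sphere the enclosed fraction is (r/R)³, so Q_enc = (-36.3 μC)(0.116/0.226)³ = -4.909e-6 C.
By Gauss's law, ∮E·dA = E·4πr² = Q_enc/ε₀.
E = k|Q_enc|/r² = (8.99×10^9)(4.909e-6)/(0.116)² = 3.28×10^6 N/C.

3.28×10^6 N/C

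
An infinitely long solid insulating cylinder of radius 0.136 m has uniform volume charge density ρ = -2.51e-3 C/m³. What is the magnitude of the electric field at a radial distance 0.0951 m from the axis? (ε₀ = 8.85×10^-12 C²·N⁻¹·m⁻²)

1.35e7 N/C

Coaxial Gaussian cylinder, radius r = 0.0951 m, length L (r < R).
Charge inside radius r per length L is ρ·πr²·L, so λ_enc = ρπr² = -7.132e-5 C/m.
Since E is radial and uniform over the curved surface, Φ = E·2πrL = Q_enc/ε₀ = λ_enc L/ε₀.
E = |λ_enc|/(2πε₀r) = (7.132×10^-5)/(2π·8.85×10^-12·0.0951) = 1.35e7 N/C.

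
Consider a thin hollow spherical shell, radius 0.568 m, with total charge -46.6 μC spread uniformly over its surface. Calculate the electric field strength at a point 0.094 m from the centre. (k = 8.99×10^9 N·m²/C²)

Symmetry ⇒ E = E(r) r̂. Gaussian sphere of radius r = 0.094 m (inside the shell, r < 0.568 m).
No charge lies within this surface, so Q_enc = 0 and Gauss's law gives E·4πr² = 0 ⇒ E = 0.

E = 0 (no enclosed charge)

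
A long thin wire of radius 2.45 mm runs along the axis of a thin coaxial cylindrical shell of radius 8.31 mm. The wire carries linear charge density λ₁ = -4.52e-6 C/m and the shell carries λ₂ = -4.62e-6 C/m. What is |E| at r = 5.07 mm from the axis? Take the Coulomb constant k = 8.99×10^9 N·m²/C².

E ≈ 1.60×10^7 V/m

Coaxial Gaussian cylinder, radius r = 5.07 mm, length L (between the conductors, 2.45 mm < r < 8.31 mm).
The shell at 8.31 mm lies outside the Gaussian surface, so λ_enc = λ₁ = -4.52e-6 C/m.
By Gauss's law (flux through the curved wall only), E·2πrL = λ_enc L/ε₀.
E = 2k|λ_enc|/r = 2(8.99×10^9)(4.52×10^-6)/(0.00507) = 1.60e7 N/C.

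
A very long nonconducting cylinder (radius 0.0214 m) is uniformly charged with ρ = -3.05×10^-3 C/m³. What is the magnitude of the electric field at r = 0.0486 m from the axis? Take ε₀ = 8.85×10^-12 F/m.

|E| = 1.62e6 N/C

Coaxial Gaussian cylinder, radius r = 0.0486 m, length L (r > 0.0214 m, full cross-section enclosed).
λ_enc = ρ·πR² = (-3.05e-3)π(0.0214)² = -4.388e-6 C/m.
By Gauss's law (flux through the curved wall only), E·2πrL = λ_enc L/ε₀.
E = |λ_enc|/(2πε₀r) = (4.388×10^-6)/(2π·8.85×10^-12·0.0486) = 1.62×10^6 N/C.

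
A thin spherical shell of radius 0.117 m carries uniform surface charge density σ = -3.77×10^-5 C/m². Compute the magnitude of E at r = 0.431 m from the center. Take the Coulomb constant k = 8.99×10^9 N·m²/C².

|E| = 3.14e5 V/m

Take a concentric spherical Gaussian surface of radius r = 0.431 m (r > 0.117 m).
The entire shell is enclosed: Q_enc = σ·4πR² = (-3.77e-5)·4π·(0.117)² = -6.485×10^-6 C.
Since E is radial and uniform over the Gaussian sphere, Φ = E·4πr² = Q_enc/ε₀.
E = k|Q_enc|/r² = (8.99×10^9)(6.485e-6)/(0.431)² = 3.14e5 N/C.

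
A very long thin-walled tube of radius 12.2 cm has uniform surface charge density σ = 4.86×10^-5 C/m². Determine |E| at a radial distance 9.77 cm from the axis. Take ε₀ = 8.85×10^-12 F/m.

Take a coaxial cylindrical Gaussian surface of radius r = 9.77 cm and length L (r < 12.2 cm, inside the shell).
All the surface charge lies outside this cylinder: Q_enc = 0, hence E = 0.

E = 0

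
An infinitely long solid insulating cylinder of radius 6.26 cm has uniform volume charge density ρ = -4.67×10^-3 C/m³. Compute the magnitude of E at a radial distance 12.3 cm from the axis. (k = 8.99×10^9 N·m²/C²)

8.40e6 N/C

Choose a coaxial cylinder of radius r = 12.3 cm (arbitrary length L) as the Gaussian surface (r > 6.26 cm, full cross-section enclosed).
λ_enc = ρ·πR² = (-4.67×10^-3)π(0.0626)² = -5.749×10^-5 C/m.
Since E is radial and uniform over the curved surface, Φ = E·2πrL = Q_enc/ε₀ = λ_enc L/ε₀.
E = 2k|λ_enc|/r = 2(8.99×10^9)(5.749×10^-5)/(0.123) = 8.40×10^6 N/C.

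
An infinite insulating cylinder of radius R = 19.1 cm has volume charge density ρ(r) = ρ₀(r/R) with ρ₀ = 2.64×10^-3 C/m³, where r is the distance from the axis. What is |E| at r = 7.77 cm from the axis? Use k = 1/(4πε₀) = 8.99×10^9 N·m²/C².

|E| = 3.14e6 N/C

By cylindrical symmetry E is radial; use a coaxial Gaussian cylinder of radius 7.77 cm and length L (r < R).
Integrating ρ over the cross-section to radius r: λ_enc = (2πρ₀/R) ∫₀^r r'^2 dr' = 2πρ₀ r^3/(3·R) = 1.358×10^-5 C/m.
By Gauss's law (flux through the curved wall only), E·2πrL = λ_enc L/ε₀.
E = 2k|λ_enc|/r = 2(8.99×10^9)(1.358×10^-5)/(0.0777) = 3.14e6 N/C.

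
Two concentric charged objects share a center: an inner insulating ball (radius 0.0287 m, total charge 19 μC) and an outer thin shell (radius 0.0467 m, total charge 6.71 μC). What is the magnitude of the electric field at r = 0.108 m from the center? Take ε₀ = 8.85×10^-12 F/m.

|E| = 1.98×10^7 N/C

Use a concentric Gaussian sphere at r = 0.108 m (r > 0.0467 m, enclosing both).
Q_enc = (19 μC) + (6.71 μC) = 2.571e-5 C.
Gauss's law: E·4πr² = Q_enc/ε₀.
E = |Q_enc|/(4πε₀r²) = (2.571e-5)/(4π·8.85×10^-12·(0.108)²) = 1.98×10^7 N/C.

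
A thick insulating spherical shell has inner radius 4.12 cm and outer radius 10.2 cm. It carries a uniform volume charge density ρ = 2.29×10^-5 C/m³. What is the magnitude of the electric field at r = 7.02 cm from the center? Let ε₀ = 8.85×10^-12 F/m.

|E| = 4.83×10^4 V/m

Symmetry ⇒ E = E(r) r̂. Gaussian sphere of radius r = 7.02 cm (within the shell material, 4.12 cm < r < 10.2 cm).
Only the shell between 4.12 cm and r is enclosed: Q_enc = ρ·(4π/3)(r³ − a³) = (2.29e-5)·(4π/3)·((0.0702)³ − (0.0412)³) = 2.648e-8 C.
Gauss's law: E·4πr² = Q_enc/ε₀.
E = |Q_enc|/(4πε₀r²) = (2.648×10^-8)/(4π·8.85×10^-12·(0.0702)²) = 4.83e4 N/C.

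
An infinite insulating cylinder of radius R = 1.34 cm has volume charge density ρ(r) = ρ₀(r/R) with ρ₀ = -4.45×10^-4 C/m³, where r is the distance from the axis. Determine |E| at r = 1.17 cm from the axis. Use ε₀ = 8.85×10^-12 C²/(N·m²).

Take a coaxial cylindrical Gaussian surface of radius r = 1.17 cm and length L (r < R).
Integrating ρ over the cross-section to radius r: λ_enc = (2πρ₀/R) ∫₀^r r'^2 dr' = 2πρ₀ r^3/(3·R) = -1.114×10^-7 C/m.
Gauss's law: E·2πrL = λ_enc L/ε₀.
E = |λ_enc|/(2πε₀r) = (1.114×10^-7)/(2π·8.85×10^-12·0.0117) = 1.71×10^5 N/C.

|E| ≈ 1.71e5 N/C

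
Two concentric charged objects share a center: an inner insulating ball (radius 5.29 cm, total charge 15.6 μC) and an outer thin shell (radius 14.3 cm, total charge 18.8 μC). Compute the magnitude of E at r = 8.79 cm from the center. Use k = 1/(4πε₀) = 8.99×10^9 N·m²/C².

E ≈ 1.82e7 N/C

Use a concentric Gaussian sphere at r = 8.79 cm (between the bodies, 5.29 cm < r < 14.3 cm).
The shell at 14.3 cm lies outside the Gaussian surface, so Q_enc = 15.6 μC = 1.56×10^-5 C.
Since E is radial and uniform over the Gaussian sphere, Φ = E·4πr² = Q_enc/ε₀.
E = k|Q_enc|/r² = (8.99×10^9)(1.56e-5)/(0.0879)² = 1.82e7 N/C.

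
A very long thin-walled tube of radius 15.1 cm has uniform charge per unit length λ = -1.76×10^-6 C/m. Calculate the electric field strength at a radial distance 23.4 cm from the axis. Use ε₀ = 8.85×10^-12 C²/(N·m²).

|E| ≈ 1.35×10^5 N/C

Coaxial Gaussian cylinder, radius r = 23.4 cm, length L (r > 15.1 cm).
The full line charge is enclosed: λ_enc = -1.76×10^-6 C/m.
Applying ∮E·dA = Q_enc/ε₀ with the end caps contributing no flux:
E = |λ_enc|/(2πε₀r) = (1.76×10^-6)/(2π·8.85×10^-12·0.234) = 1.35×10^5 N/C.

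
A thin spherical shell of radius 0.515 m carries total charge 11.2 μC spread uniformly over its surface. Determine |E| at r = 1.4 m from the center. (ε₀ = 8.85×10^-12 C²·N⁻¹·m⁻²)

E = 5.14×10^4 N/C

Use a concentric Gaussian sphere at r = 1.4 m (r > 0.515 m).
The entire shell is enclosed: Q_enc = 1.12×10^-5 C.
Applying ∮E·dA = Q_enc/ε₀ with Φ = E(4πr²):
E = |Q_enc|/(4πε₀r²) = (1.12e-5)/(4π·8.85×10^-12·(1.4)²) = 5.14×10^4 N/C.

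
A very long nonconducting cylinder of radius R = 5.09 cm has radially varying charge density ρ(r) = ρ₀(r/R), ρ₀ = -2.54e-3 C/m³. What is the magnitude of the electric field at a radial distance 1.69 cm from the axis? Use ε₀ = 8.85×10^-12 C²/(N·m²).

E = 5.37×10^5 V/m

By cylindrical symmetry E is radial; use a coaxial Gaussian cylinder of radius 1.69 cm and length L (r < R).
Integrating ρ over the cross-section to radius r: λ_enc = (2πρ₀/R) ∫₀^r r'^2 dr' = 2πρ₀ r^3/(3·R) = -5.045×10^-7 C/m.
Since E is radial and uniform over the curved surface, Φ = E·2πrL = Q_enc/ε₀ = λ_enc L/ε₀.
E = |λ_enc|/(2πε₀r) = (5.045×10^-7)/(2π·8.85×10^-12·0.0169) = 5.37×10^5 N/C.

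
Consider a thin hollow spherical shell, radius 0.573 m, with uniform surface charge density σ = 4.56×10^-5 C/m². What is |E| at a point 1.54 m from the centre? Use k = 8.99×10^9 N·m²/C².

Symmetry ⇒ E = E(r) r̂. Gaussian sphere of radius r = 1.54 m (r > 0.573 m).
The entire shell is enclosed: Q_enc = σ·4πR² = (4.56×10^-5)·4π·(0.573)² = 1.881×10^-4 C.
By Gauss's law, ∮E·dA = E·4πr² = Q_enc/ε₀.
E = k|Q_enc|/r² = (8.99×10^9)(1.881×10^-4)/(1.54)² = 7.13e5 N/C.

E ≈ 7.13e5 N/C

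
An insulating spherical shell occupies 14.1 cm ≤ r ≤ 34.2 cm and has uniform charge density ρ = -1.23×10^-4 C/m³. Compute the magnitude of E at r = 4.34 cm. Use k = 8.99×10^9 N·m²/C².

By spherical symmetry E is radial; choose a Gaussian sphere of radius r = 4.34 cm (r < 14.1 cm, inside the empty cavity).
Q_enc = 0 (all charge lies at larger r); Gauss's law gives E = 0.

E = 0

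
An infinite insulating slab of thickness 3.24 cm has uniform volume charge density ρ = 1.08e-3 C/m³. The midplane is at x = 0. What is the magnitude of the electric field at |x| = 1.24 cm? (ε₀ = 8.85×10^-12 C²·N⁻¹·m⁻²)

By symmetry E is perpendicular to the slab. A Gaussian pillbox from −1.24 cm to +1.24 cm (face area A) lies entirely within the slab.
Q_enc = ρ·(2x)·A and flux = 2EA, so 2EA = 2ρxA/ε₀ ⇒ E = |ρ|x/ε₀.
E = (1.08×10^-3)(0.0124)/(8.85×10^-12) = 1.51e6 N/C.

E = 1.51e6 V/m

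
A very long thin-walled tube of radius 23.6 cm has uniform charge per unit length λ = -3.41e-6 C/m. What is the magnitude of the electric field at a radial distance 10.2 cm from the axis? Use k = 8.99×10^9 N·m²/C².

By cylindrical symmetry E is radial; use a coaxial Gaussian cylinder of radius 10.2 cm and length L (r < 23.6 cm, inside the shell).
No charge is enclosed, so Gauss's law gives E·2πrL = 0 ⇒ E = 0.

E = 0 (no enclosed charge)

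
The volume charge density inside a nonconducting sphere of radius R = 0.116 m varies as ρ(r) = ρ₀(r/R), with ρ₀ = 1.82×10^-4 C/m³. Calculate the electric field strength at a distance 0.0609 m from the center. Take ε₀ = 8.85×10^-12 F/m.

1.64×10^5 N/C

Take a concentric spherical Gaussian surface of radius r = 0.0609 m (r < R).
Integrate the density: Q_enc = 4π ∫₀^r ρ₀(r'/R)^1 r'² dr' = 4πρ₀ r^4/(4·R) = 6.78×10^-8 C.
Since E is radial and uniform over the Gaussian sphere, Φ = E·4πr² = Q_enc/ε₀.
E = |Q_enc|/(4πε₀r²) = (6.78e-8)/(4π·8.85×10^-12·(0.0609)²) = 1.64×10^5 N/C.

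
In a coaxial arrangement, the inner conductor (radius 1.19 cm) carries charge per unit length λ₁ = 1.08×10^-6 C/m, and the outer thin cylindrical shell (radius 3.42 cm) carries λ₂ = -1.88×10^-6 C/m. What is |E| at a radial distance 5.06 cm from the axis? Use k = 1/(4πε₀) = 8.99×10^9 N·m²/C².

Choose a coaxial cylinder of radius r = 5.06 cm (arbitrary length L) as the Gaussian surface (r > 3.42 cm, enclosing both).
λ_enc = λ₁ + λ₂ = (1.08e-6) + (-1.88e-6) = -8.00×10^-7 C/m.
Since E is radial and uniform over the curved surface, Φ = E·2πrL = Q_enc/ε₀ = λ_enc L/ε₀.
E = 2k|λ_enc|/r = 2(8.99×10^9)(8.00e-7)/(0.0506) = 2.84e5 N/C.

E = 2.84e5 N/C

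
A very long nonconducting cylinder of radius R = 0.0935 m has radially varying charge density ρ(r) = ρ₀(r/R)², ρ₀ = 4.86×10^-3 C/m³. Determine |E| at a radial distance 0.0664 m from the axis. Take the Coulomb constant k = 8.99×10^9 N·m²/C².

|E| ≈ 4.60e6 N/C

Choose a coaxial cylinder of radius r = 0.0664 m (arbitrary length L) as the Gaussian surface (r < R).
λ_enc = ∫₀^r ρ(r')·2πr' dr' = (2πρ₀/R²)·r^4/4 = 1.697×10^-5 C/m.
Gauss's law: E·2πrL = λ_enc L/ε₀.
E = 2k|λ_enc|/r = 2(8.99×10^9)(1.697×10^-5)/(0.0664) = 4.60e6 N/C.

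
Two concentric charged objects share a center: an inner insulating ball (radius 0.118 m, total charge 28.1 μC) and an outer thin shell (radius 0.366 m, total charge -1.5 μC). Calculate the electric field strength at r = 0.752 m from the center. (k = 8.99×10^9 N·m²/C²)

By spherical symmetry E is radial; choose a Gaussian sphere of radius r = 0.752 m (r > 0.366 m, enclosing both).
Q_enc = (28.1 μC) + (-1.5 μC) = 2.66e-5 C.
Gauss's law: E·4πr² = Q_enc/ε₀.
E = k|Q_enc|/r² = (8.99×10^9)(2.66×10^-5)/(0.752)² = 4.23e5 N/C.

|E| ≈ 4.23×10^5 N/C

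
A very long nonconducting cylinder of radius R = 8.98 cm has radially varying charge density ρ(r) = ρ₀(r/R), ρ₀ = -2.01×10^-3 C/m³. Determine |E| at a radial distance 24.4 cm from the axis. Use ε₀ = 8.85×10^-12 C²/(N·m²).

E ≈ 2.50×10^6 N/C

By cylindrical symmetry E is radial; use a coaxial Gaussian cylinder of radius 24.4 cm and length L (r > R, full charge per length enclosed).
λ_enc = 2π ∫₀^R ρ₀(r'/R)^1 r' dr' = 2πρ₀R²/3 = -3.395e-5 C/m.
Applying ∮E·dA = Q_enc/ε₀ with the end caps contributing no flux:
E = |λ_enc|/(2πε₀r) = (3.395×10^-5)/(2π·8.85×10^-12·0.244) = 2.50e6 N/C.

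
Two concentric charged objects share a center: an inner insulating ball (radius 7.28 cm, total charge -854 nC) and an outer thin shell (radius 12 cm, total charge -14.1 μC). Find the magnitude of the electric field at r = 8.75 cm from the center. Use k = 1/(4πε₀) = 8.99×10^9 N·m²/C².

E = 1.00×10^6 V/m

By spherical symmetry E is radial; choose a Gaussian sphere of radius r = 8.75 cm (between the bodies, 7.28 cm < r < 12 cm).
The shell at 12 cm lies outside the Gaussian surface, so Q_enc = -854 nC = -8.54×10^-7 C.
Since E is radial and uniform over the Gaussian sphere, Φ = E·4πr² = Q_enc/ε₀.
E = k|Q_enc|/r² = (8.99×10^9)(8.54×10^-7)/(0.0875)² = 1.00×10^6 N/C.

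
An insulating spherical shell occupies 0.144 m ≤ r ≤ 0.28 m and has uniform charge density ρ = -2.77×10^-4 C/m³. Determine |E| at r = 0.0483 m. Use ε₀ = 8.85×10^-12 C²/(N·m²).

E = 0

By spherical symmetry E is radial; choose a Gaussian sphere of radius r = 0.0483 m (r < 0.144 m, inside the empty cavity).
No charge is enclosed, so by Gauss's law E·4πr² = 0 ⇒ E = 0.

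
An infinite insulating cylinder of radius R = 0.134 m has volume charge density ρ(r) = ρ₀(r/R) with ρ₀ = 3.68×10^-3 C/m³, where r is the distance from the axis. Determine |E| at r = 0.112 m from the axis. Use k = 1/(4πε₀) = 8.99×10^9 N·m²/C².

E ≈ 1.30×10^7 N/C

Take a coaxial cylindrical Gaussian surface of radius r = 0.112 m and length L (r < R).
Integrating ρ over the cross-section to radius r: λ_enc = (2πρ₀/R) ∫₀^r r'^2 dr' = 2πρ₀ r^3/(3·R) = 8.081×10^-5 C/m.
Applying ∮E·dA = Q_enc/ε₀ with the end caps contributing no flux:
E = 2k|λ_enc|/r = 2(8.99×10^9)(8.081×10^-5)/(0.112) = 1.30e7 N/C.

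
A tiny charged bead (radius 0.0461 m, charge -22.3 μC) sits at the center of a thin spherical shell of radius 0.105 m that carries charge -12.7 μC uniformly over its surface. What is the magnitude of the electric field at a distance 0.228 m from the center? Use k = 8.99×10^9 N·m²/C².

Use a concentric Gaussian sphere at r = 0.228 m (r > 0.105 m, enclosing both).
Q_enc = (-22.3 μC) + (-12.7 μC) = -3.50×10^-5 C.
By Gauss's law, ∮E·dA = E·4πr² = Q_enc/ε₀.
E = k|Q_enc|/r² = (8.99×10^9)(3.50×10^-5)/(0.228)² = 6.05e6 N/C.

6.05×10^6 V/m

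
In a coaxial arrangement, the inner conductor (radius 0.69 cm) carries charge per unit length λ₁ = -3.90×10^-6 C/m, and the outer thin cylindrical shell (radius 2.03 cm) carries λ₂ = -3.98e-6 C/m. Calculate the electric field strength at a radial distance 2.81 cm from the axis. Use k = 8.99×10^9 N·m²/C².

By cylindrical symmetry E is radial; use a coaxial Gaussian cylinder of radius 2.81 cm and length L (r > 2.03 cm, enclosing both).
λ_enc = λ₁ + λ₂ = (-3.90×10^-6) + (-3.98e-6) = -7.88×10^-6 C/m.
Applying ∮E·dA = Q_enc/ε₀ with the end caps contributing no flux:
E = 2k|λ_enc|/r = 2(8.99×10^9)(7.88e-6)/(0.0281) = 5.04e6 N/C.

5.04×10^6 V/m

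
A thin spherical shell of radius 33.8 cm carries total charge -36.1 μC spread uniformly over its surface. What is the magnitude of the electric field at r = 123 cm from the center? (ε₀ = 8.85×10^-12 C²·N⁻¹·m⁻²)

2.15×10^5 V/m

Take a concentric spherical Gaussian surface of radius r = 123 cm (r > 33.8 cm).
The entire shell is enclosed: Q_enc = -3.61e-5 C.
Gauss's law: E·4πr² = Q_enc/ε₀.
E = |Q_enc|/(4πε₀r²) = (3.61×10^-5)/(4π·8.85×10^-12·(1.23)²) = 2.15×10^5 N/C.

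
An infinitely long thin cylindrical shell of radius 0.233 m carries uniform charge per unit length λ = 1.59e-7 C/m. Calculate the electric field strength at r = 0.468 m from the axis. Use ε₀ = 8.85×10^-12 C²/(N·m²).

Coaxial Gaussian cylinder, radius r = 0.468 m, length L (r > 0.233 m).
The full line charge is enclosed: λ_enc = 1.59×10^-7 C/m.
Applying ∮E·dA = Q_enc/ε₀ with the end caps contributing no flux:
E = |λ_enc|/(2πε₀r) = (1.59×10^-7)/(2π·8.85×10^-12·0.468) = 6.11e3 N/C.

|E| ≈ 6.11×10^3 N/C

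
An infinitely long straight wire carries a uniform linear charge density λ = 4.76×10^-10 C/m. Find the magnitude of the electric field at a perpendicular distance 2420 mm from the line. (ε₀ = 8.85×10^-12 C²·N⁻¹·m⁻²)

E ≈ 3.54 N/C

Take a coaxial cylindrical Gaussian surface of radius r = 2420 mm and length L.
Q_enc = λL, so λ_enc = 4.76×10^-10 C/m.
By Gauss's law (flux through the curved wall only), E·2πrL = λ_enc L/ε₀.
E = |λ_enc|/(2πε₀r) = (4.76×10^-10)/(2π·8.85×10^-12·2.42) = 3.54 N/C.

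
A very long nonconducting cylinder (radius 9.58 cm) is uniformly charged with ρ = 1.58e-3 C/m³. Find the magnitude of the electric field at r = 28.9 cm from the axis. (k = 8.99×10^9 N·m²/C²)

E ≈ 2.83e6 V/m

Coaxial Gaussian cylinder, radius r = 28.9 cm, length L (r > 9.58 cm, full cross-section enclosed).
λ_enc = ρ·πR² = (1.58×10^-3)π(0.0958)² = 4.556×10^-5 C/m.
Gauss's law: E·2πrL = λ_enc L/ε₀.
E = 2k|λ_enc|/r = 2(8.99×10^9)(4.556×10^-5)/(0.289) = 2.83e6 N/C.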